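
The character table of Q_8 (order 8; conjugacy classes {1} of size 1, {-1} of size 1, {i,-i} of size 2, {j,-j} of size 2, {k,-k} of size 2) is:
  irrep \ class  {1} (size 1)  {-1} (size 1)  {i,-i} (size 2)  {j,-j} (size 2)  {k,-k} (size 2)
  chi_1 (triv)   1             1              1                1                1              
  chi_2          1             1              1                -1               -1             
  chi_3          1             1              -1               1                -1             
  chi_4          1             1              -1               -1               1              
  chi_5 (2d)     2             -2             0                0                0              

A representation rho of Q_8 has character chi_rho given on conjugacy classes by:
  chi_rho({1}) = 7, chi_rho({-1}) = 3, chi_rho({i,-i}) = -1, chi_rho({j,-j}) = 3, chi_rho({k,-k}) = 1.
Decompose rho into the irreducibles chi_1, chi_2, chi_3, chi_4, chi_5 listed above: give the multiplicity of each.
Multiplicities: chi_1: 2, chi_2: 0, chi_3: 2, chi_4: 1, chi_5: 1.

Justification: Use <chi_rho, chi> = (1/|G|) sum_C |C| * chi_rho(C) * conj(chi(C)) with |G| = 8 for each irreducible chi in the table:
  <chi_rho, chi_1> = (1/8)[1*(7)*conj(1) + 1*(3)*conj(1) + 2*(-1)*conj(1) + 2*(3)*conj(1) + 2*(1)*conj(1)]
      = (1/8)[(7) + (3) + (-2) + (6) + (2)] = 16/8 = 2
  <chi_rho, chi_2> = (1/8)[1*(7)*conj(1) + 1*(3)*conj(1) + 2*(-1)*conj(1) + 2*(3)*conj(-1) + 2*(1)*conj(-1)]
      = (1/8)[(7) + (3) + (-2) + (-6) + (-2)] = 0/8 = 0
  <chi_rho, chi_3> = (1/8)[1*(7)*conj(1) + 1*(3)*conj(1) + 2*(-1)*conj(-1) + 2*(3)*conj(1) + 2*(1)*conj(-1)]
      = (1/8)[(7) + (3) + (2) + (6) + (-2)] = 16/8 = 2
  <chi_rho, chi_4> = (1/8)[1*(7)*conj(1) + 1*(3)*conj(1) + 2*(-1)*conj(-1) + 2*(3)*conj(-1) + 2*(1)*conj(1)]
      = (1/8)[(7) + (3) + (2) + (-6) + (2)] = 8/8 = 1
  <chi_rho, chi_5> = (1/8)[1*(7)*conj(2) + 1*(3)*conj(-2) + 2*(-1)*conj(0) + 2*(3)*conj(0) + 2*(1)*conj(0)]
      = (1/8)[(14) + (-6) + (0) + (0) + (0)] = 8/8 = 1
Dimension check: dim(rho) = sum (mult * dim) = 2*1 + 0*1 + 2*1 + 1*1 + 1*2 = 7 = chi_rho(e) = 7.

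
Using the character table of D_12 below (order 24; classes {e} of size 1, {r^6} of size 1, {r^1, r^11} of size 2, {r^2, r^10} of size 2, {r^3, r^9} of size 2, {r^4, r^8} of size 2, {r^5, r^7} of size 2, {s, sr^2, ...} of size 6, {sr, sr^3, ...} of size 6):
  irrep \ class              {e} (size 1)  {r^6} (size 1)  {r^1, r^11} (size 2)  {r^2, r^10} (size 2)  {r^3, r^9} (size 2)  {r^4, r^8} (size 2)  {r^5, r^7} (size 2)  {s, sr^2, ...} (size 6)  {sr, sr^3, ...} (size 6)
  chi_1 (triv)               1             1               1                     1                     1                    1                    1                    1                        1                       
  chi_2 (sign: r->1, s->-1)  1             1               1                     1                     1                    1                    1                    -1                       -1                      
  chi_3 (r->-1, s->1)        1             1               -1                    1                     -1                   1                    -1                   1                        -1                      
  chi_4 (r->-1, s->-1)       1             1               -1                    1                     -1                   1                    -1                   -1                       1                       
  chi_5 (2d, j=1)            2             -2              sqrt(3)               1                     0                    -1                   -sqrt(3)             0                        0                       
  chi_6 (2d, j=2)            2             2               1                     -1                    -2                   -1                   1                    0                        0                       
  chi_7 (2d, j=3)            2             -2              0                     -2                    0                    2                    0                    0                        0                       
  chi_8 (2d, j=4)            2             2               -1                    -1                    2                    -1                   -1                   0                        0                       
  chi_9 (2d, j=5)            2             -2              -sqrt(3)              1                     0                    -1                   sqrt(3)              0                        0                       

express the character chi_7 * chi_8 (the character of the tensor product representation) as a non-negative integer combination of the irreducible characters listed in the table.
chi_7 tensor chi_8 = chi_5 + chi_9 (all other irreducibles have multiplicity 0).

Proof sketch: The character of a tensor product is the pointwise product (chi_7 * chi_8)(C) = chi_7(C) * chi_8(C):
  {e}: (2)*(2), {r^6}: (-2)*(2), {r^1, r^11}: (0)*(-1), {r^2, r^10}: (-2)*(-1), {r^3, r^9}: (0)*(2), {r^4, r^8}: (2)*(-1), {r^5, r^7}: (0)*(-1), {s, sr^2, ...}: (0)*(0), {sr, sr^3, ...}: (0)*(0)
so (chi_7 * chi_8) takes values
  {e} -> 4, {r^6} -> -4, {r^1, r^11} -> 0, {r^2, r^10} -> 2, {r^3, r^9} -> 0, {r^4, r^8} -> -2, {r^5, r^7} -> 0, {s, sr^2, ...} -> 0, {sr, sr^3, ...} -> 0.
Now take the inner product of this character with each irreducible chi from the table, <chi_7*chi_8, chi> = (1/24) sum_C |C| (chi_7*chi_8)(C) conj(chi(C)):
  <chi_7*chi_8, chi_1> = (1/24)[1*(4)*conj(1) + 1*(-4)*conj(1) + 2*(0)*conj(1) + 2*(2)*conj(1) + 2*(0)*conj(1) + 2*(-2)*conj(1) + 2*(0)*conj(1) + 6*(0)*conj(1) + 6*(0)*conj(1)]
      = (1/24)[(4) + (-4) + (0) + (4) + (0) + (-4) + (0) + (0) + (0)] = 0/24 = 0
  <chi_7*chi_8, chi_2> = (1/24)[1*(4)*conj(1) + 1*(-4)*conj(1) + 2*(0)*conj(1) + 2*(2)*conj(1) + 2*(0)*conj(1) + 2*(-2)*conj(1) + 2*(0)*conj(1) + 6*(0)*conj(-1) + 6*(0)*conj(-1)]
      = (1/24)[(4) + (-4) + (0) + (4) + (0) + (-4) + (0) + (0) + (0)] = 0/24 = 0
  <chi_7*chi_8, chi_3> = (1/24)[1*(4)*conj(1) + 1*(-4)*conj(1) + 2*(0)*conj(-1) + 2*(2)*conj(1) + 2*(0)*conj(-1) + 2*(-2)*conj(1) + 2*(0)*conj(-1) + 6*(0)*conj(1) + 6*(0)*conj(-1)]
      = (1/24)[(4) + (-4) + (0) + (4) + (0) + (-4) + (0) + (0) + (0)] = 0/24 = 0
  <chi_7*chi_8, chi_4> = (1/24)[1*(4)*conj(1) + 1*(-4)*conj(1) + 2*(0)*conj(-1) + 2*(2)*conj(1) + 2*(0)*conj(-1) + 2*(-2)*conj(1) + 2*(0)*conj(-1) + 6*(0)*conj(-1) + 6*(0)*conj(1)]
      = (1/24)[(4) + (-4) + (0) + (4) + (0) + (-4) + (0) + (0) + (0)] = 0/24 = 0
  <chi_7*chi_8, chi_5> = (1/24)[1*(4)*conj(2) + 1*(-4)*conj(-2) + 2*(0)*conj(sqrt(3)) + 2*(2)*conj(1) + 2*(0)*conj(0) + 2*(-2)*conj(-1) + 2*(0)*conj(-sqrt(3)) + 6*(0)*conj(0) + 6*(0)*conj(0)]
      = (1/24)[(8) + (8) + (0) + (4) + (0) + (4) + (0) + (0) + (0)] = 24/24 = 1
  <chi_7*chi_8, chi_6> = (1/24)[1*(4)*conj(2) + 1*(-4)*conj(2) + 2*(0)*conj(1) + 2*(2)*conj(-1) + 2*(0)*conj(-2) + 2*(-2)*conj(-1) + 2*(0)*conj(1) + 6*(0)*conj(0) + 6*(0)*conj(0)]
      = (1/24)[(8) + (-8) + (0) + (-4) + (0) + (4) + (0) + (0) + (0)] = 0/24 = 0
  <chi_7*chi_8, chi_7> = (1/24)[1*(4)*conj(2) + 1*(-4)*conj(-2) + 2*(0)*conj(0) + 2*(2)*conj(-2) + 2*(0)*conj(0) + 2*(-2)*conj(2) + 2*(0)*conj(0) + 6*(0)*conj(0) + 6*(0)*conj(0)]
      = (1/24)[(8) + (8) + (0) + (-8) + (0) + (-8) + (0) + (0) + (0)] = 0/24 = 0
  <chi_7*chi_8, chi_8> = (1/24)[1*(4)*conj(2) + 1*(-4)*conj(2) + 2*(0)*conj(-1) + 2*(2)*conj(-1) + 2*(0)*conj(2) + 2*(-2)*conj(-1) + 2*(0)*conj(-1) + 6*(0)*conj(0) + 6*(0)*conj(0)]
      = (1/24)[(8) + (-8) + (0) + (-4) + (0) + (4) + (0) + (0) + (0)] = 0/24 = 0
  <chi_7*chi_8, chi_9> = (1/24)[1*(4)*conj(2) + 1*(-4)*conj(-2) + 2*(0)*conj(-sqrt(3)) + 2*(2)*conj(1) + 2*(0)*conj(0) + 2*(-2)*conj(-1) + 2*(0)*conj(sqrt(3)) + 6*(0)*conj(0) + 6*(0)*conj(0)]
      = (1/24)[(8) + (8) + (0) + (4) + (0) + (4) + (0) + (0) + (0)] = 24/24 = 1
Hence the multiplicities are chi_5: 1, chi_9: 1. Dimension check: dim(chi_7)*dim(chi_8) = 2*2 = 4 and sum (mult * dim) = 1*2 + 1*2 = 4.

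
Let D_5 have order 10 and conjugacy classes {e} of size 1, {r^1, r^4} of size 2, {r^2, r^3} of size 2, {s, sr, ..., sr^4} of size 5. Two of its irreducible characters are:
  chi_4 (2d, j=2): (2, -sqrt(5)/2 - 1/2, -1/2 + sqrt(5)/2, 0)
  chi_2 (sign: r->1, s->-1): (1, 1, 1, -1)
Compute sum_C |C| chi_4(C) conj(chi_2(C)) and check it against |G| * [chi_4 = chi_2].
Sum = 0; so <chi_4, chi_2> = 0 (distinct irreducibles are orthogonal).

Solution. Compute term by term over conjugacy classes (|C| * chi_4(C) * conj(chi_2(C))):
  1*(2)*conj(1) + 2*(-sqrt(5)/2 - 1/2)*conj(1) + 2*(-1/2 + sqrt(5)/2)*conj(1) + 5*(0)*conj(-1)
  = (2) + (-sqrt(5) - 1) + (-1 + sqrt(5)) + (0)
  = 0.
Dividing by |G| = 10 gives 0/10 = 0, matching the row-orthogonality relation <chi_4, chi_2> = [chi_4 = chi_2].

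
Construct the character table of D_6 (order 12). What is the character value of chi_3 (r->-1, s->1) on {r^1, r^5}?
Conjugacy classes: {e} of size 1, {r^3} of size 1, {r^1, r^5} of size 2, {r^2, r^4} of size 2, {s, sr^2, ...} of size 3, {sr, sr^3, ...} of size 3.
Character table:
  irrep \ class              {e} (size 1)  {r^3} (size 1)  {r^1, r^5} (size 2)  {r^2, r^4} (size 2)  {s, sr^2, ...} (size 3)  {sr, sr^3, ...} (size 3)
  chi_1 (triv)               1             1               1                    1                    1                        1                       
  chi_2 (sign: r->1, s->-1)  1             1               1                    1                    -1                       -1                      
  chi_3 (r->-1, s->1)        1             -1              -1                   1                    1                        -1                      
  chi_4 (r->-1, s->-1)       1             -1              -1                   1                    -1                       1                       
  chi_5 (2d, j=1)            2             -2              1                    -1                   0                        0                       
  chi_6 (2d, j=2)            2             2               -1                   -1                   0                        0                       

Spot check: chi_3 (r->-1, s->1) on {r^1, r^5} = -1.

Working: D_6 has order 2*6 = 12 with 6 conjugacy classes, hence 6 irreducibles. Sum of squared dims 1 + 1 + 1 + 1 + 4 + 4 = 12 = |G|. Linear characters come from the abelianisation; the 2-dimensional irreps have character r^k -> 2*cos(2*pi*j*k/6), reflections -> 0.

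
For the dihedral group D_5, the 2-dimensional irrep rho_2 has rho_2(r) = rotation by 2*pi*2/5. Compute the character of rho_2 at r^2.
chi_{rho_2}(r^2) = 2*cos(2*pi*2*2/5) = -1/2 + sqrt(5)/2

Reasoning: rho_2(r^2) is rotation by angle 2*pi*2*2/5, whose trace is 2*cos(2*pi*2*2/5) = -1/2 + sqrt(5)/2.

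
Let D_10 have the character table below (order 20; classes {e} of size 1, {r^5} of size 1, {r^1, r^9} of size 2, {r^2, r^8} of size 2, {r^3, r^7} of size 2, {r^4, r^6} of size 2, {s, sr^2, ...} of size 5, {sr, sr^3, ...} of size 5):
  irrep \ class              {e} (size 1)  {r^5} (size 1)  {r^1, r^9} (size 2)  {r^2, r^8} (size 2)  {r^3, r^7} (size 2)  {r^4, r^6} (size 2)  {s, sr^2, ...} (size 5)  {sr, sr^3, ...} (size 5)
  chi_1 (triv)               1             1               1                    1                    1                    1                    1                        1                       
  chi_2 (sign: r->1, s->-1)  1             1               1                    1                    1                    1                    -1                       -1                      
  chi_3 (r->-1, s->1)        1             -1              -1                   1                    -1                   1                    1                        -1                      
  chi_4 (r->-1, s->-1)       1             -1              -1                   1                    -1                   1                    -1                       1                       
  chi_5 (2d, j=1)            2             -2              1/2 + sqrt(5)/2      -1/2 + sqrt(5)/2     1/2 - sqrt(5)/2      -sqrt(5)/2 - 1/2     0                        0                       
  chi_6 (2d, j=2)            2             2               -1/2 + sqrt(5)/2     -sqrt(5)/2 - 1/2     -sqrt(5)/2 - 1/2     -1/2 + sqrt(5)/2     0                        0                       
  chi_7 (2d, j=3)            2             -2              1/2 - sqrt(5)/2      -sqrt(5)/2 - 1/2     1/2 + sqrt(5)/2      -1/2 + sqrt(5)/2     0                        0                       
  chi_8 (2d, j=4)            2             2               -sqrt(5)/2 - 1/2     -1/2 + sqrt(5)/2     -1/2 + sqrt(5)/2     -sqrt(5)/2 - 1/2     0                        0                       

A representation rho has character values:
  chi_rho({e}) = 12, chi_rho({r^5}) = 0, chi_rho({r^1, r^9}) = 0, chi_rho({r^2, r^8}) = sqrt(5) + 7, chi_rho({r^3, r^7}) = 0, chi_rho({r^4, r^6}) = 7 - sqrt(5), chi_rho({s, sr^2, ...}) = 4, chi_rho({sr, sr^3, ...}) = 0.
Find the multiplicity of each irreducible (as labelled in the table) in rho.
Multiplicities: chi_1: 3, chi_2: 1, chi_3: 3, chi_4: 1, chi_5: 1, chi_6: 0, chi_7: 0, chi_8: 1.

Use <chi_rho, chi> = (1/|G|) sum_C |C| * chi_rho(C) * conj(chi(C)) with |G| = 20 for each irreducible chi in the table:
  <chi_rho, chi_1> = (1/20)[1*(12)*conj(1) + 1*(0)*conj(1) + 2*(0)*conj(1) + 2*(sqrt(5) + 7)*conj(1) + 2*(0)*conj(1) + 2*(7 - sqrt(5))*conj(1) + 5*(4)*conj(1) + 5*(0)*conj(1)]
      = (1/20)[(12) + (0) + (0) + (2*sqrt(5) + 14) + (0) + (14 - 2*sqrt(5)) + (20) + (0)] = 60/20 = 3
  <chi_rho, chi_2> = (1/20)[1*(12)*conj(1) + 1*(0)*conj(1) + 2*(0)*conj(1) + 2*(sqrt(5) + 7)*conj(1) + 2*(0)*conj(1) + 2*(7 - sqrt(5))*conj(1) + 5*(4)*conj(-1) + 5*(0)*conj(-1)]
      = (1/20)[(12) + (0) + (0) + (2*sqrt(5) + 14) + (0) + (14 - 2*sqrt(5)) + (-20) + (0)] = 20/20 = 1
  <chi_rho, chi_3> = (1/20)[1*(12)*conj(1) + 1*(0)*conj(-1) + 2*(0)*conj(-1) + 2*(sqrt(5) + 7)*conj(1) + 2*(0)*conj(-1) + 2*(7 - sqrt(5))*conj(1) + 5*(4)*conj(1) + 5*(0)*conj(-1)]
      = (1/20)[(12) + (0) + (0) + (2*sqrt(5) + 14) + (0) + (14 - 2*sqrt(5)) + (20) + (0)] = 60/20 = 3
  <chi_rho, chi_4> = (1/20)[1*(12)*conj(1) + 1*(0)*conj(-1) + 2*(0)*conj(-1) + 2*(sqrt(5) + 7)*conj(1) + 2*(0)*conj(-1) + 2*(7 - sqrt(5))*conj(1) + 5*(4)*conj(-1) + 5*(0)*conj(1)]
      = (1/20)[(12) + (0) + (0) + (2*sqrt(5) + 14) + (0) + (14 - 2*sqrt(5)) + (-20) + (0)] = 20/20 = 1
  <chi_rho, chi_5> = (1/20)[1*(12)*conj(2) + 1*(0)*conj(-2) + 2*(0)*conj(1/2 + sqrt(5)/2) + 2*(sqrt(5) + 7)*conj(-1/2 + sqrt(5)/2) + 2*(0)*conj(1/2 - sqrt(5)/2) + 2*(7 - sqrt(5))*conj(-sqrt(5)/2 - 1/2) + 5*(4)*conj(0) + 5*(0)*conj(0)]
      = (1/20)[(24) + (0) + (0) + (-2 + 6*sqrt(5)) + (0) + (-6*sqrt(5) - 2) + (0) + (0)] = 20/20 = 1
  <chi_rho, chi_6> = (1/20)[1*(12)*conj(2) + 1*(0)*conj(2) + 2*(0)*conj(-1/2 + sqrt(5)/2) + 2*(sqrt(5) + 7)*conj(-sqrt(5)/2 - 1/2) + 2*(0)*conj(-sqrt(5)/2 - 1/2) + 2*(7 - sqrt(5))*conj(-1/2 + sqrt(5)/2) + 5*(4)*conj(0) + 5*(0)*conj(0)]
      = (1/20)[(24) + (0) + (0) + (-8*sqrt(5) - 12) + (0) + (-12 + 8*sqrt(5)) + (0) + (0)] = 0/20 = 0
  <chi_rho, chi_7> = (1/20)[1*(12)*conj(2) + 1*(0)*conj(-2) + 2*(0)*conj(1/2 - sqrt(5)/2) + 2*(sqrt(5) + 7)*conj(-sqrt(5)/2 - 1/2) + 2*(0)*conj(1/2 + sqrt(5)/2) + 2*(7 - sqrt(5))*conj(-1/2 + sqrt(5)/2) + 5*(4)*conj(0) + 5*(0)*conj(0)]
      = (1/20)[(24) + (0) + (0) + (-8*sqrt(5) - 12) + (0) + (-12 + 8*sqrt(5)) + (0) + (0)] = 0/20 = 0
  <chi_rho, chi_8> = (1/20)[1*(12)*conj(2) + 1*(0)*conj(2) + 2*(0)*conj(-sqrt(5)/2 - 1/2) + 2*(sqrt(5) + 7)*conj(-1/2 + sqrt(5)/2) + 2*(0)*conj(-1/2 + sqrt(5)/2) + 2*(7 - sqrt(5))*conj(-sqrt(5)/2 - 1/2) + 5*(4)*conj(0) + 5*(0)*conj(0)]
      = (1/20)[(24) + (0) + (0) + (-2 + 6*sqrt(5)) + (0) + (-6*sqrt(5) - 2) + (0) + (0)] = 20/20 = 1
Dimension check: dim(rho) = sum (mult * dim) = 3*1 + 1*1 + 3*1 + 1*1 + 1*2 + 0*2 + 0*2 + 1*2 = 12 = chi_rho(e) = 12.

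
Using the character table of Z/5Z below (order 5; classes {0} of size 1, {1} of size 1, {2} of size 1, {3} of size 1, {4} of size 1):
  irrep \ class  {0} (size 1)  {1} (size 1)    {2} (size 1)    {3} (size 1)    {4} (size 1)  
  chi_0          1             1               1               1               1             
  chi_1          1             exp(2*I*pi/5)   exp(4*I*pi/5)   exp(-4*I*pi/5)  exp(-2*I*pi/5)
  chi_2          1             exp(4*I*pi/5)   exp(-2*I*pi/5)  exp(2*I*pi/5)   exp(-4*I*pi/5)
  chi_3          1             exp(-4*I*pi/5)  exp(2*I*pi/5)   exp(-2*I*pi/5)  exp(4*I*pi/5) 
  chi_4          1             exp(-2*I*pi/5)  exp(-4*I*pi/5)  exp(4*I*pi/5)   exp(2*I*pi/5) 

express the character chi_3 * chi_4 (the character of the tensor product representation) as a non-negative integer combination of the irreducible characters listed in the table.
chi_3 tensor chi_4 = chi_2 (all other irreducibles have multiplicity 0).

Proof sketch: The character of a tensor product is the pointwise product (chi_3 * chi_4)(C) = chi_3(C) * chi_4(C):
  {0}: (1)*(1), {1}: (exp(-4*I*pi/5))*(exp(-2*I*pi/5)), {2}: (exp(2*I*pi/5))*(exp(-4*I*pi/5)), {3}: (exp(-2*I*pi/5))*(exp(4*I*pi/5)), {4}: (exp(4*I*pi/5))*(exp(2*I*pi/5))
so (chi_3 * chi_4) takes values
  {0} -> 1, {1} -> exp(4*I*pi/5), {2} -> exp(-2*I*pi/5), {3} -> exp(2*I*pi/5), {4} -> exp(-4*I*pi/5).
Now take the inner product of this character with each irreducible chi from the table, <chi_3*chi_4, chi> = (1/5) sum_C |C| (chi_3*chi_4)(C) conj(chi(C)):
  <chi_3*chi_4, chi_0> = (1/5)[1*(1)*conj(1) + 1*(exp(4*I*pi/5))*conj(1) + 1*(exp(-2*I*pi/5))*conj(1) + 1*(exp(2*I*pi/5))*conj(1) + 1*(exp(-4*I*pi/5))*conj(1)]
      = (1/5)[(1) + (exp(4*I*pi/5)) + (exp(-2*I*pi/5)) + (exp(2*I*pi/5)) + (exp(-4*I*pi/5))] = 0/5 = 0
  <chi_3*chi_4, chi_1> = (1/5)[1*(1)*conj(1) + 1*(exp(4*I*pi/5))*conj(exp(2*I*pi/5)) + 1*(exp(-2*I*pi/5))*conj(exp(4*I*pi/5)) + 1*(exp(2*I*pi/5))*conj(exp(-4*I*pi/5)) + 1*(exp(-4*I*pi/5))*conj(exp(-2*I*pi/5))]
      = (1/5)[(1) + (exp(2*I*pi/5)) + (exp(4*I*pi/5)) + (exp(-4*I*pi/5)) + (exp(-2*I*pi/5))] = 0/5 = 0
  <chi_3*chi_4, chi_2> = (1/5)[1*(1)*conj(1) + 1*(exp(4*I*pi/5))*conj(exp(4*I*pi/5)) + 1*(exp(-2*I*pi/5))*conj(exp(-2*I*pi/5)) + 1*(exp(2*I*pi/5))*conj(exp(2*I*pi/5)) + 1*(exp(-4*I*pi/5))*conj(exp(-4*I*pi/5))]
      = (1/5)[(1) + (1) + (1) + (1) + (1)] = 5/5 = 1
  <chi_3*chi_4, chi_3> = (1/5)[1*(1)*conj(1) + 1*(exp(4*I*pi/5))*conj(exp(-4*I*pi/5)) + 1*(exp(-2*I*pi/5))*conj(exp(2*I*pi/5)) + 1*(exp(2*I*pi/5))*conj(exp(-2*I*pi/5)) + 1*(exp(-4*I*pi/5))*conj(exp(4*I*pi/5))]
      = (1/5)[(1) + (exp(-2*I*pi/5)) + (exp(-4*I*pi/5)) + (exp(4*I*pi/5)) + (exp(2*I*pi/5))] = 0/5 = 0
  <chi_3*chi_4, chi_4> = (1/5)[1*(1)*conj(1) + 1*(exp(4*I*pi/5))*conj(exp(-2*I*pi/5)) + 1*(exp(-2*I*pi/5))*conj(exp(-4*I*pi/5)) + 1*(exp(2*I*pi/5))*conj(exp(4*I*pi/5)) + 1*(exp(-4*I*pi/5))*conj(exp(2*I*pi/5))]
      = (1/5)[(1) + (exp(-4*I*pi/5)) + (exp(2*I*pi/5)) + (exp(-2*I*pi/5)) + (exp(4*I*pi/5))] = 0/5 = 0
(Exp terms are combined using exp(i*s)*conj(exp(i*t)) = exp(i*(s-t)), and sums of them are collapsed using the identity that for every m > 1 the m distinct m-th roots of unity sum to 0, e.g. 1 + exp(2*I*pi/3) + exp(-2*I*pi/3) = 0.)
Hence the multiplicities are chi_2: 1. Dimension check: dim(chi_3)*dim(chi_4) = 1*1 = 1 and sum (mult * dim) = 1*1 = 1.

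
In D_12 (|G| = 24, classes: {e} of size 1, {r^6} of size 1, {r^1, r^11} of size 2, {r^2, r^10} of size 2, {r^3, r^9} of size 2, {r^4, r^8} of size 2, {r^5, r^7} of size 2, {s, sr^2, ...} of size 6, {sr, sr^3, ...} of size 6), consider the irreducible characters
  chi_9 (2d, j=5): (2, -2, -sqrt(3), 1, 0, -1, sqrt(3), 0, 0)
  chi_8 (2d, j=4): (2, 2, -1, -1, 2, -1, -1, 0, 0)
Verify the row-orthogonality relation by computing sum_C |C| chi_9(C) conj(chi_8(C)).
Sum = 0; so <chi_9, chi_8> = 0 (distinct irreducibles are orthogonal).

Working: Compute term by term over conjugacy classes (|C| * chi_9(C) * conj(chi_8(C))):
  1*(2)*conj(2) + 1*(-2)*conj(2) + 2*(-sqrt(3))*conj(-1) + 2*(1)*conj(-1) + 2*(0)*conj(2) + 2*(-1)*conj(-1) + 2*(sqrt(3))*conj(-1) + 6*(0)*conj(0) + 6*(0)*conj(0)
  = (4) + (-4) + (2*sqrt(3)) + (-2) + (0) + (2) + (-2*sqrt(3)) + (0) + (0)
  = 0.
Dividing by |G| = 24 gives 0/24 = 0, matching the row-orthogonality relation <chi_9, chi_8> = [chi_9 = chi_8].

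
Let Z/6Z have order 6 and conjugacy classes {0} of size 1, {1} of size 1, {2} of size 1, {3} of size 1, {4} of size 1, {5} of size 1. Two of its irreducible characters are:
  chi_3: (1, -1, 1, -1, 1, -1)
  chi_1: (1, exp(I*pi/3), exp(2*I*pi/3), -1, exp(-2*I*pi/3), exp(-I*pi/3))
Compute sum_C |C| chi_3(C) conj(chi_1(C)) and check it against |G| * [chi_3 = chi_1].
Sum = 0; so <chi_3, chi_1> = 0 (distinct irreducibles are orthogonal).

Reasoning: Compute term by term over conjugacy classes (|C| * chi_3(C) * conj(chi_1(C))):
  1*(1)*conj(1) + 1*(-1)*conj(exp(I*pi/3)) + 1*(1)*conj(exp(2*I*pi/3)) + 1*(-1)*conj(-1) + 1*(1)*conj(exp(-2*I*pi/3)) + 1*(-1)*conj(exp(-I*pi/3))
  = (1) + (-exp(-I*pi/3)) + (exp(-2*I*pi/3)) + (1) + (exp(2*I*pi/3)) + (-exp(I*pi/3))
  = 0.
(Exp terms are combined using exp(i*s)*conj(exp(i*t)) = exp(i*(s-t)), and sums of them are collapsed using the identity that for every m > 1 the m distinct m-th roots of unity sum to 0, e.g. 1 + exp(2*I*pi/3) + exp(-2*I*pi/3) = 0.)
Dividing by |G| = 6 gives 0/6 = 0, matching the row-orthogonality relation <chi_3, chi_1> = [chi_3 = chi_1].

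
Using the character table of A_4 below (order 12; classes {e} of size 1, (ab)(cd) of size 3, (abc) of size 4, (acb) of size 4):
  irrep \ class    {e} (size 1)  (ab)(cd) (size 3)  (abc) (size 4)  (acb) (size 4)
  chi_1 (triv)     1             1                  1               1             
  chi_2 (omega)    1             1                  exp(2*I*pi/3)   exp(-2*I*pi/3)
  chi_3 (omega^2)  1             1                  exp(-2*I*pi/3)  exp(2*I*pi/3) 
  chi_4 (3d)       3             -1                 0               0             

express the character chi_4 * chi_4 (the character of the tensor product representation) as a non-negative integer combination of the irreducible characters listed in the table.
chi_4 tensor chi_4 = chi_1 + chi_2 + chi_3 + 2*chi_4 (all other irreducibles have multiplicity 0).

Details: The character of a tensor product is the pointwise product (chi_4 * chi_4)(C) = chi_4(C) * chi_4(C):
  {e}: (3)*(3), (ab)(cd): (-1)*(-1), (abc): (0)*(0), (acb): (0)*(0)
so (chi_4 * chi_4) takes values
  {e} -> 9, (ab)(cd) -> 1, (abc) -> 0, (acb) -> 0.
Now take the inner product of this character with each irreducible chi from the table, <chi_4*chi_4, chi> = (1/12) sum_C |C| (chi_4*chi_4)(C) conj(chi(C)):
  <chi_4*chi_4, chi_1> = (1/12)[1*(9)*conj(1) + 3*(1)*conj(1) + 4*(0)*conj(1) + 4*(0)*conj(1)]
      = (1/12)[(9) + (3) + (0) + (0)] = 12/12 = 1
  <chi_4*chi_4, chi_2> = (1/12)[1*(9)*conj(1) + 3*(1)*conj(1) + 4*(0)*conj(exp(2*I*pi/3)) + 4*(0)*conj(exp(-2*I*pi/3))]
      = (1/12)[(9) + (3) + (0) + (0)] = 12/12 = 1
  <chi_4*chi_4, chi_3> = (1/12)[1*(9)*conj(1) + 3*(1)*conj(1) + 4*(0)*conj(exp(-2*I*pi/3)) + 4*(0)*conj(exp(2*I*pi/3))]
      = (1/12)[(9) + (3) + (0) + (0)] = 12/12 = 1
  <chi_4*chi_4, chi_4> = (1/12)[1*(9)*conj(3) + 3*(1)*conj(-1) + 4*(0)*conj(0) + 4*(0)*conj(0)]
      = (1/12)[(27) + (-3) + (0) + (0)] = 24/12 = 2
(Exp terms are combined using exp(i*s)*conj(exp(i*t)) = exp(i*(s-t)), and sums of them are collapsed using the identity that for every m > 1 the m distinct m-th roots of unity sum to 0, e.g. 1 + exp(2*I*pi/3) + exp(-2*I*pi/3) = 0.)
Hence the multiplicities are chi_1: 1, chi_2: 1, chi_3: 1, chi_4: 2. Dimension check: dim(chi_4)*dim(chi_4) = 3*3 = 9 and sum (mult * dim) = 1*1 + 1*1 + 1*1 + 2*3 = 9.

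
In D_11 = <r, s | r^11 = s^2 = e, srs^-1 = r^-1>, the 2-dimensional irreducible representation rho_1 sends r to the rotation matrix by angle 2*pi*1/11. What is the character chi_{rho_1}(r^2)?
chi_{rho_1}(r^2) = 2*cos(2*pi*1*2/11) = 2*cos(4*pi/11)

Details: rho_1(r^2) is rotation by angle 2*pi*1*2/11, whose trace is 2*cos(2*pi*1*2/11) = 2*cos(4*pi/11).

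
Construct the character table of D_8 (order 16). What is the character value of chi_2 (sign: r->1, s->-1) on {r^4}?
Conjugacy classes: {e} of size 1, {r^4} of size 1, {r^1, r^7} of size 2, {r^2, r^6} of size 2, {r^3, r^5} of size 2, {s, sr^2, ...} of size 4, {sr, sr^3, ...} of size 4.
Character table:
  irrep \ class              {e} (size 1)  {r^4} (size 1)  {r^1, r^7} (size 2)  {r^2, r^6} (size 2)  {r^3, r^5} (size 2)  {s, sr^2, ...} (size 4)  {sr, sr^3, ...} (size 4)
  chi_1 (triv)               1             1               1                    1                    1                    1                        1                       
  chi_2 (sign: r->1, s->-1)  1             1               1                    1                    1                    -1                       -1                      
  chi_3 (r->-1, s->1)        1             1               -1                   1                    -1                   1                        -1                      
  chi_4 (r->-1, s->-1)       1             1               -1                   1                    -1                   -1                       1                       
  chi_5 (2d, j=1)            2             -2              sqrt(2)              0                    -sqrt(2)             0                        0                       
  chi_6 (2d, j=2)            2             2               0                    -2                   0                    0                        0                       
  chi_7 (2d, j=3)            2             -2              -sqrt(2)             0                    sqrt(2)              0                        0                       

Spot check: chi_2 (sign: r->1, s->-1) on {r^4} = 1.

Why: D_8 has order 2*8 = 16 with 7 conjugacy classes, hence 7 irreducibles. Sum of squared dims 1 + 1 + 1 + 1 + 4 + 4 + 4 = 16 = |G|. Linear characters come from the abelianisation; the 2-dimensional irreps have character r^k -> 2*cos(2*pi*j*k/8), reflections -> 0.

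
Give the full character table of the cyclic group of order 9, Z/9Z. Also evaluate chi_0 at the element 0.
Character table of Z/9Z (irreps indexed chi_0,...,chi_8 with chi_k(m) = zeta_9^(k*m), zeta_9 = exp(2*pi*i/9)):
  irrep \ class  {0} (size 1)  {1} (size 1)    {2} (size 1)    {3} (size 1)    {4} (size 1)    {5} (size 1)    {6} (size 1)    {7} (size 1)    {8} (size 1)  
  chi_0          1             1               1               1               1               1               1               1               1             
  chi_1          1             exp(2*I*pi/9)   exp(4*I*pi/9)   exp(2*I*pi/3)   exp(8*I*pi/9)   exp(-8*I*pi/9)  exp(-2*I*pi/3)  exp(-4*I*pi/9)  exp(-2*I*pi/9)
  chi_2          1             exp(4*I*pi/9)   exp(8*I*pi/9)   exp(-2*I*pi/3)  exp(-2*I*pi/9)  exp(2*I*pi/9)   exp(2*I*pi/3)   exp(-8*I*pi/9)  exp(-4*I*pi/9)
  chi_3          1             exp(2*I*pi/3)   exp(-2*I*pi/3)  1               exp(2*I*pi/3)   exp(-2*I*pi/3)  1               exp(2*I*pi/3)   exp(-2*I*pi/3)
  chi_4          1             exp(8*I*pi/9)   exp(-2*I*pi/9)  exp(2*I*pi/3)   exp(-4*I*pi/9)  exp(4*I*pi/9)   exp(-2*I*pi/3)  exp(2*I*pi/9)   exp(-8*I*pi/9)
  chi_5          1             exp(-8*I*pi/9)  exp(2*I*pi/9)   exp(-2*I*pi/3)  exp(4*I*pi/9)   exp(-4*I*pi/9)  exp(2*I*pi/3)   exp(-2*I*pi/9)  exp(8*I*pi/9) 
  chi_6          1             exp(-2*I*pi/3)  exp(2*I*pi/3)   1               exp(-2*I*pi/3)  exp(2*I*pi/3)   1               exp(-2*I*pi/3)  exp(2*I*pi/3) 
  chi_7          1             exp(-4*I*pi/9)  exp(-8*I*pi/9)  exp(2*I*pi/3)   exp(2*I*pi/9)   exp(-2*I*pi/9)  exp(-2*I*pi/3)  exp(8*I*pi/9)   exp(4*I*pi/9) 
  chi_8          1             exp(-2*I*pi/9)  exp(-4*I*pi/9)  exp(-2*I*pi/3)  exp(-8*I*pi/9)  exp(8*I*pi/9)   exp(2*I*pi/3)   exp(4*I*pi/9)   exp(2*I*pi/9) 

Spot check: chi_0(0) = zeta_9^(0*0) = zeta_9^0 = 1.

Argument: Z/9Z is abelian, so all 9 irreducible complex representations are 1-dimensional. They are given by chi_k(m) = zeta_9^(k*m) for k = 0,...,8. Row orthogonality: sum_m chi_k(m) conj(chi_l(m)) = 9 * [k = l].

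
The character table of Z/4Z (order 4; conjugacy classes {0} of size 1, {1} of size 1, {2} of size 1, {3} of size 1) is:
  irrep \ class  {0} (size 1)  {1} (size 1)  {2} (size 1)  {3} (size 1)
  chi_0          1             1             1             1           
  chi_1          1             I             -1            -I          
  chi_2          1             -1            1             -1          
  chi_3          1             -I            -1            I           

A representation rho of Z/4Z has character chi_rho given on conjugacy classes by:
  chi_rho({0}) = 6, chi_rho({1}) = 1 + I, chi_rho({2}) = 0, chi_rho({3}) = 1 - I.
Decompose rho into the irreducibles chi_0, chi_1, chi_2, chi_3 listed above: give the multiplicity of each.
Multiplicities: chi_0: 2, chi_1: 2, chi_2: 1, chi_3: 1.

Justification: Use <chi_rho, chi> = (1/|G|) sum_C |C| * chi_rho(C) * conj(chi(C)) with |G| = 4 for each irreducible chi in the table:
  <chi_rho, chi_0> = (1/4)[1*(6)*conj(1) + 1*(1 + I)*conj(1) + 1*(0)*conj(1) + 1*(1 - I)*conj(1)]
      = (1/4)[(6) + (1 + I) + (0) + (1 - I)] = 8/4 = 2
  <chi_rho, chi_1> = (1/4)[1*(6)*conj(1) + 1*(1 + I)*conj(I) + 1*(0)*conj(-1) + 1*(1 - I)*conj(-I)]
      = (1/4)[(6) + (1 - I) + (0) + (1 + I)] = 8/4 = 2
  <chi_rho, chi_2> = (1/4)[1*(6)*conj(1) + 1*(1 + I)*conj(-1) + 1*(0)*conj(1) + 1*(1 - I)*conj(-1)]
      = (1/4)[(6) + (-1 - I) + (0) + (-1 + I)] = 4/4 = 1
  <chi_rho, chi_3> = (1/4)[1*(6)*conj(1) + 1*(1 + I)*conj(-I) + 1*(0)*conj(-1) + 1*(1 - I)*conj(I)]
      = (1/4)[(6) + (-1 + I) + (0) + (-1 - I)] = 4/4 = 1
(Exp terms are combined using exp(i*s)*conj(exp(i*t)) = exp(i*(s-t)), and sums of them are collapsed using the identity that for every m > 1 the m distinct m-th roots of unity sum to 0, e.g. 1 + exp(2*I*pi/3) + exp(-2*I*pi/3) = 0.)
Dimension check: dim(rho) = sum (mult * dim) = 2*1 + 2*1 + 1*1 + 1*1 = 6 = chi_rho(e) = 6.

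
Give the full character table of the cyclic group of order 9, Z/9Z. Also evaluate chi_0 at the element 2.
Character table of Z/9Z (irreps indexed chi_0,...,chi_8 with chi_k(m) = zeta_9^(k*m), zeta_9 = exp(2*pi*i/9)):
  irrep \ class  {0} (size 1)  {1} (size 1)    {2} (size 1)    {3} (size 1)    {4} (size 1)    {5} (size 1)    {6} (size 1)    {7} (size 1)    {8} (size 1)  
  chi_0          1             1               1               1               1               1               1               1               1             
  chi_1          1             exp(2*I*pi/9)   exp(4*I*pi/9)   exp(2*I*pi/3)   exp(8*I*pi/9)   exp(-8*I*pi/9)  exp(-2*I*pi/3)  exp(-4*I*pi/9)  exp(-2*I*pi/9)
  chi_2          1             exp(4*I*pi/9)   exp(8*I*pi/9)   exp(-2*I*pi/3)  exp(-2*I*pi/9)  exp(2*I*pi/9)   exp(2*I*pi/3)   exp(-8*I*pi/9)  exp(-4*I*pi/9)
  chi_3          1             exp(2*I*pi/3)   exp(-2*I*pi/3)  1               exp(2*I*pi/3)   exp(-2*I*pi/3)  1               exp(2*I*pi/3)   exp(-2*I*pi/3)
  chi_4          1             exp(8*I*pi/9)   exp(-2*I*pi/9)  exp(2*I*pi/3)   exp(-4*I*pi/9)  exp(4*I*pi/9)   exp(-2*I*pi/3)  exp(2*I*pi/9)   exp(-8*I*pi/9)
  chi_5          1             exp(-8*I*pi/9)  exp(2*I*pi/9)   exp(-2*I*pi/3)  exp(4*I*pi/9)   exp(-4*I*pi/9)  exp(2*I*pi/3)   exp(-2*I*pi/9)  exp(8*I*pi/9) 
  chi_6          1             exp(-2*I*pi/3)  exp(2*I*pi/3)   1               exp(-2*I*pi/3)  exp(2*I*pi/3)   1               exp(-2*I*pi/3)  exp(2*I*pi/3) 
  chi_7          1             exp(-4*I*pi/9)  exp(-8*I*pi/9)  exp(2*I*pi/3)   exp(2*I*pi/9)   exp(-2*I*pi/9)  exp(-2*I*pi/3)  exp(8*I*pi/9)   exp(4*I*pi/9) 
  chi_8          1             exp(-2*I*pi/9)  exp(-4*I*pi/9)  exp(-2*I*pi/3)  exp(-8*I*pi/9)  exp(8*I*pi/9)   exp(2*I*pi/3)   exp(4*I*pi/9)   exp(2*I*pi/9) 

Spot check: chi_0(2) = zeta_9^(0*2) = zeta_9^0 = 1.

Working: Z/9Z is abelian, so all 9 irreducible complex representations are 1-dimensional. They are given by chi_k(m) = zeta_9^(k*m) for k = 0,...,8. Row orthogonality: sum_m chi_k(m) conj(chi_l(m)) = 9 * [k = l].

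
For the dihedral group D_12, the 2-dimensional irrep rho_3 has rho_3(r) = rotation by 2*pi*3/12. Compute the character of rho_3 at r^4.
chi_{rho_3}(r^4) = 2*cos(2*pi*3*4/12) = 2

Working: rho_3(r^4) is rotation by angle 2*pi*3*4/12, whose trace is 2*cos(2*pi*3*4/12) = 2.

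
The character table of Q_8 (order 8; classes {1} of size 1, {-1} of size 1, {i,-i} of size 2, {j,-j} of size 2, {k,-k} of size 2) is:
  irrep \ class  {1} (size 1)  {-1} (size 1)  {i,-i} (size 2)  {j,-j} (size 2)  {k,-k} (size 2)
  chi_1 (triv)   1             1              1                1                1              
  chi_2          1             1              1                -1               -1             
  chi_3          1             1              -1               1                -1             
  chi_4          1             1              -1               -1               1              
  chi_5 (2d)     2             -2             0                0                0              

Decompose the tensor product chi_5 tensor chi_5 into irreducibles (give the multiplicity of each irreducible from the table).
chi_5 tensor chi_5 = chi_1 + chi_2 + chi_3 + chi_4 (all other irreducibles have multiplicity 0).

Argument: The character of a tensor product is the pointwise product (chi_5 * chi_5)(C) = chi_5(C) * chi_5(C):
  {1}: (2)*(2), {-1}: (-2)*(-2), {i,-i}: (0)*(0), {j,-j}: (0)*(0), {k,-k}: (0)*(0)
so (chi_5 * chi_5) takes values
  {1} -> 4, {-1} -> 4, {i,-i} -> 0, {j,-j} -> 0, {k,-k} -> 0.
Now take the inner product of this character with each irreducible chi from the table, <chi_5*chi_5, chi> = (1/8) sum_C |C| (chi_5*chi_5)(C) conj(chi(C)):
  <chi_5*chi_5, chi_1> = (1/8)[1*(4)*conj(1) + 1*(4)*conj(1) + 2*(0)*conj(1) + 2*(0)*conj(1) + 2*(0)*conj(1)]
      = (1/8)[(4) + (4) + (0) + (0) + (0)] = 8/8 = 1
  <chi_5*chi_5, chi_2> = (1/8)[1*(4)*conj(1) + 1*(4)*conj(1) + 2*(0)*conj(1) + 2*(0)*conj(-1) + 2*(0)*conj(-1)]
      = (1/8)[(4) + (4) + (0) + (0) + (0)] = 8/8 = 1
  <chi_5*chi_5, chi_3> = (1/8)[1*(4)*conj(1) + 1*(4)*conj(1) + 2*(0)*conj(-1) + 2*(0)*conj(1) + 2*(0)*conj(-1)]
      = (1/8)[(4) + (4) + (0) + (0) + (0)] = 8/8 = 1
  <chi_5*chi_5, chi_4> = (1/8)[1*(4)*conj(1) + 1*(4)*conj(1) + 2*(0)*conj(-1) + 2*(0)*conj(-1) + 2*(0)*conj(1)]
      = (1/8)[(4) + (4) + (0) + (0) + (0)] = 8/8 = 1
  <chi_5*chi_5, chi_5> = (1/8)[1*(4)*conj(2) + 1*(4)*conj(-2) + 2*(0)*conj(0) + 2*(0)*conj(0) + 2*(0)*conj(0)]
      = (1/8)[(8) + (-8) + (0) + (0) + (0)] = 0/8 = 0
Hence the multiplicities are chi_1: 1, chi_2: 1, chi_3: 1, chi_4: 1. Dimension check: dim(chi_5)*dim(chi_5) = 2*2 = 4 and sum (mult * dim) = 1*1 + 1*1 + 1*1 + 1*1 = 4.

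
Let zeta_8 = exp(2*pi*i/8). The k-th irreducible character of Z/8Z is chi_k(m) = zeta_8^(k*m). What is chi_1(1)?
chi_1(1) = zeta_8^1 = exp(I*pi/4)

Reasoning: chi_1(1) = zeta_8^(1*1) = zeta_8^1. Since zeta_8^8 = 1, this equals zeta_8^1 = exp(2*pi*i*1/8) = exp(I*pi/4).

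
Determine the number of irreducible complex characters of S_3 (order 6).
3

Derivation: The number of irreducible complex representations of a finite group equals its number of conjugacy classes. Conjugacy classes in S_3 correspond to cycle types, i.e. partitions of 3; there are p(3) = 3 of them, so S_3 (order 6) has exactly 3 irreducible complex representations.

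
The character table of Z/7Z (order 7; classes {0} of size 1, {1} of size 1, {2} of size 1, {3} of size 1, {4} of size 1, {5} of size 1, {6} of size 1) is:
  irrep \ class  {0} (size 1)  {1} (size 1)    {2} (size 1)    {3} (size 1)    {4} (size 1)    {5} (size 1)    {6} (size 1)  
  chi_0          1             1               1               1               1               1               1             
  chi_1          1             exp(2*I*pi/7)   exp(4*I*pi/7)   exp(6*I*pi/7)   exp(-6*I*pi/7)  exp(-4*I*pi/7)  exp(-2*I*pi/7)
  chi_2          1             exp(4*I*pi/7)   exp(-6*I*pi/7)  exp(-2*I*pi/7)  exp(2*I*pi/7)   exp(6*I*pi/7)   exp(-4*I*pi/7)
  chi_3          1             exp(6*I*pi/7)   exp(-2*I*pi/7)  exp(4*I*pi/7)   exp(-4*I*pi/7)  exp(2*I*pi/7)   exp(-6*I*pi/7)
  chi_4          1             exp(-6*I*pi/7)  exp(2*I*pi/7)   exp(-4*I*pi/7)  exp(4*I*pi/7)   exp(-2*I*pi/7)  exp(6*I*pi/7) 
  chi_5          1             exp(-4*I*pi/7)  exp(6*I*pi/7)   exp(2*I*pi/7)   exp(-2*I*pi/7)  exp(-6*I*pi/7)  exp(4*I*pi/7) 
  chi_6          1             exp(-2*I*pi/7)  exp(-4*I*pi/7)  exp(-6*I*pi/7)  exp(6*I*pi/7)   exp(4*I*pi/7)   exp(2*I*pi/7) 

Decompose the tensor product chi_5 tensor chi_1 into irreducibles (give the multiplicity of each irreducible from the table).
chi_5 tensor chi_1 = chi_6 (all other irreducibles have multiplicity 0).

The character of a tensor product is the pointwise product (chi_5 * chi_1)(C) = chi_5(C) * chi_1(C):
  {0}: (1)*(1), {1}: (exp(-4*I*pi/7))*(exp(2*I*pi/7)), {2}: (exp(6*I*pi/7))*(exp(4*I*pi/7)), {3}: (exp(2*I*pi/7))*(exp(6*I*pi/7)), {4}: (exp(-2*I*pi/7))*(exp(-6*I*pi/7)), {5}: (exp(-6*I*pi/7))*(exp(-4*I*pi/7)), {6}: (exp(4*I*pi/7))*(exp(-2*I*pi/7))
so (chi_5 * chi_1) takes values
  {0} -> 1, {1} -> exp(-2*I*pi/7), {2} -> exp(-4*I*pi/7), {3} -> exp(-6*I*pi/7), {4} -> exp(6*I*pi/7), {5} -> exp(4*I*pi/7), {6} -> exp(2*I*pi/7).
Now take the inner product of this character with each irreducible chi from the table, <chi_5*chi_1, chi> = (1/7) sum_C |C| (chi_5*chi_1)(C) conj(chi(C)):
  <chi_5*chi_1, chi_0> = (1/7)[1*(1)*conj(1) + 1*(exp(-2*I*pi/7))*conj(1) + 1*(exp(-4*I*pi/7))*conj(1) + 1*(exp(-6*I*pi/7))*conj(1) + 1*(exp(6*I*pi/7))*conj(1) + 1*(exp(4*I*pi/7))*conj(1) + 1*(exp(2*I*pi/7))*conj(1)]
      = (1/7)[(1) + (exp(-2*I*pi/7)) + (exp(-4*I*pi/7)) + (exp(-6*I*pi/7)) + (exp(6*I*pi/7)) + (exp(4*I*pi/7)) + (exp(2*I*pi/7))] = 0/7 = 0
  <chi_5*chi_1, chi_1> = (1/7)[1*(1)*conj(1) + 1*(exp(-2*I*pi/7))*conj(exp(2*I*pi/7)) + 1*(exp(-4*I*pi/7))*conj(exp(4*I*pi/7)) + 1*(exp(-6*I*pi/7))*conj(exp(6*I*pi/7)) + 1*(exp(6*I*pi/7))*conj(exp(-6*I*pi/7)) + 1*(exp(4*I*pi/7))*conj(exp(-4*I*pi/7)) + 1*(exp(2*I*pi/7))*conj(exp(-2*I*pi/7))]
      = (1/7)[(1) + (exp(-4*I*pi/7)) + (exp(6*I*pi/7)) + (exp(2*I*pi/7)) + (exp(-2*I*pi/7)) + (exp(-6*I*pi/7)) + (exp(4*I*pi/7))] = 0/7 = 0
  <chi_5*chi_1, chi_2> = (1/7)[1*(1)*conj(1) + 1*(exp(-2*I*pi/7))*conj(exp(4*I*pi/7)) + 1*(exp(-4*I*pi/7))*conj(exp(-6*I*pi/7)) + 1*(exp(-6*I*pi/7))*conj(exp(-2*I*pi/7)) + 1*(exp(6*I*pi/7))*conj(exp(2*I*pi/7)) + 1*(exp(4*I*pi/7))*conj(exp(6*I*pi/7)) + 1*(exp(2*I*pi/7))*conj(exp(-4*I*pi/7))]
      = (1/7)[(1) + (exp(-6*I*pi/7)) + (exp(2*I*pi/7)) + (exp(-4*I*pi/7)) + (exp(4*I*pi/7)) + (exp(-2*I*pi/7)) + (exp(6*I*pi/7))] = 0/7 = 0
  <chi_5*chi_1, chi_3> = (1/7)[1*(1)*conj(1) + 1*(exp(-2*I*pi/7))*conj(exp(6*I*pi/7)) + 1*(exp(-4*I*pi/7))*conj(exp(-2*I*pi/7)) + 1*(exp(-6*I*pi/7))*conj(exp(4*I*pi/7)) + 1*(exp(6*I*pi/7))*conj(exp(-4*I*pi/7)) + 1*(exp(4*I*pi/7))*conj(exp(2*I*pi/7)) + 1*(exp(2*I*pi/7))*conj(exp(-6*I*pi/7))]
      = (1/7)[(1) + (exp(6*I*pi/7)) + (exp(-2*I*pi/7)) + (exp(4*I*pi/7)) + (exp(-4*I*pi/7)) + (exp(2*I*pi/7)) + (exp(-6*I*pi/7))] = 0/7 = 0
  <chi_5*chi_1, chi_4> = (1/7)[1*(1)*conj(1) + 1*(exp(-2*I*pi/7))*conj(exp(-6*I*pi/7)) + 1*(exp(-4*I*pi/7))*conj(exp(2*I*pi/7)) + 1*(exp(-6*I*pi/7))*conj(exp(-4*I*pi/7)) + 1*(exp(6*I*pi/7))*conj(exp(4*I*pi/7)) + 1*(exp(4*I*pi/7))*conj(exp(-2*I*pi/7)) + 1*(exp(2*I*pi/7))*conj(exp(6*I*pi/7))]
      = (1/7)[(1) + (exp(4*I*pi/7)) + (exp(-6*I*pi/7)) + (exp(-2*I*pi/7)) + (exp(2*I*pi/7)) + (exp(6*I*pi/7)) + (exp(-4*I*pi/7))] = 0/7 = 0
  <chi_5*chi_1, chi_5> = (1/7)[1*(1)*conj(1) + 1*(exp(-2*I*pi/7))*conj(exp(-4*I*pi/7)) + 1*(exp(-4*I*pi/7))*conj(exp(6*I*pi/7)) + 1*(exp(-6*I*pi/7))*conj(exp(2*I*pi/7)) + 1*(exp(6*I*pi/7))*conj(exp(-2*I*pi/7)) + 1*(exp(4*I*pi/7))*conj(exp(-6*I*pi/7)) + 1*(exp(2*I*pi/7))*conj(exp(4*I*pi/7))]
      = (1/7)[(1) + (exp(2*I*pi/7)) + (exp(4*I*pi/7)) + (exp(6*I*pi/7)) + (exp(-6*I*pi/7)) + (exp(-4*I*pi/7)) + (exp(-2*I*pi/7))] = 0/7 = 0
  <chi_5*chi_1, chi_6> = (1/7)[1*(1)*conj(1) + 1*(exp(-2*I*pi/7))*conj(exp(-2*I*pi/7)) + 1*(exp(-4*I*pi/7))*conj(exp(-4*I*pi/7)) + 1*(exp(-6*I*pi/7))*conj(exp(-6*I*pi/7)) + 1*(exp(6*I*pi/7))*conj(exp(6*I*pi/7)) + 1*(exp(4*I*pi/7))*conj(exp(4*I*pi/7)) + 1*(exp(2*I*pi/7))*conj(exp(2*I*pi/7))]
      = (1/7)[(1) + (1) + (1) + (1) + (1) + (1) + (1)] = 7/7 = 1
(Exp terms are combined using exp(i*s)*conj(exp(i*t)) = exp(i*(s-t)), and sums of them are collapsed using the identity that for every m > 1 the m distinct m-th roots of unity sum to 0, e.g. 1 + exp(2*I*pi/3) + exp(-2*I*pi/3) = 0.)
Hence the multiplicities are chi_6: 1. Dimension check: dim(chi_5)*dim(chi_1) = 1*1 = 1 and sum (mult * dim) = 1*1 = 1.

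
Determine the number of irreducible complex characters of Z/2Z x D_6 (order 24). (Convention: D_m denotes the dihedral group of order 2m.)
12

Reasoning: The number of irreducible complex representations of a finite group equals its number of conjugacy classes. For a direct product, #classes(G x H) = #classes(G) * #classes(H). Z/2Z has 2 classes (abelian), D_6 has 6 classes, so 2 * 6 = 12, so Z/2Z x D_6 (order 24) has exactly 12 irreducible complex representations.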